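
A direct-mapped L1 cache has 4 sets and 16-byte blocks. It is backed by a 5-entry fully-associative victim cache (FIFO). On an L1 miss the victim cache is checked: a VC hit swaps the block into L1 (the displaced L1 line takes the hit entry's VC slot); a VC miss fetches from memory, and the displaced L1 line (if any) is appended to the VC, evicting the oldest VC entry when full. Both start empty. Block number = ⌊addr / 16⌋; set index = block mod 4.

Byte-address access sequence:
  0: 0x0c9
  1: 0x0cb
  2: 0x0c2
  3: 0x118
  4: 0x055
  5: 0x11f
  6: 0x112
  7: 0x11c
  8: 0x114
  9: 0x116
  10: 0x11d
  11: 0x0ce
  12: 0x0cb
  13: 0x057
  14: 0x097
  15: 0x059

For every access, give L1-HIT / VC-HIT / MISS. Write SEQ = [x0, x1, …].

  [0] addr=0xc9 blk=12 s=0: MISS | VC []
  [1] addr=0xcb blk=12 s=0: L1-HIT | VC []
  [2] addr=0xc2 blk=12 s=0: L1-HIT | VC []
  [3] addr=0x118 blk=17 s=1: MISS | VC []
  [4] addr=0x55 blk=5 s=1: MISS | VC [17]
  [5] addr=0x11f blk=17 s=1: VC-HIT | VC [5]
  [6] addr=0x112 blk=17 s=1: L1-HIT | VC [5]
  [7] addr=0x11c blk=17 s=1: L1-HIT | VC [5]
  [8] addr=0x114 blk=17 s=1: L1-HIT | VC [5]
  [9] addr=0x116 blk=17 s=1: L1-HIT | VC [5]
  [10] addr=0x11d blk=17 s=1: L1-HIT | VC [5]
  [11] addr=0xce blk=12 s=0: L1-HIT | VC [5]
  [12] addr=0xcb blk=12 s=0: L1-HIT | VC [5]
  [13] addr=0x57 blk=5 s=1: VC-HIT | VC [17]
  [14] addr=0x97 blk=9 s=1: MISS | VC [17, 5]
  [15] addr=0x59 blk=5 s=1: VC-HIT | VC [17, 9]

SEQ = [MISS, L1-HIT, L1-HIT, MISS, MISS, VC-HIT, L1-HIT, L1-HIT, L1-HIT, L1-HIT, L1-HIT, L1-HIT, L1-HIT, VC-HIT, MISS, VC-HIT]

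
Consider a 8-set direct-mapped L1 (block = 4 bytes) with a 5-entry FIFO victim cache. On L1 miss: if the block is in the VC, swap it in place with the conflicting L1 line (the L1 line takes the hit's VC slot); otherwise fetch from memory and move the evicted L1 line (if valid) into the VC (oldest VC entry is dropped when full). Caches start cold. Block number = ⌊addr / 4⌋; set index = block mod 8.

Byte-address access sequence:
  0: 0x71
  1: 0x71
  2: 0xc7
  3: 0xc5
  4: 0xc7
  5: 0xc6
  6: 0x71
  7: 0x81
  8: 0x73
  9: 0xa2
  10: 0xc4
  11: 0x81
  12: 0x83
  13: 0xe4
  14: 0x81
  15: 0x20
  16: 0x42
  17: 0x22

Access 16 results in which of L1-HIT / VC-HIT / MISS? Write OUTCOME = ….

0: 0x71 (blk 28, set 4) → MISS  vc=[]
1: 0x71 (blk 28, set 4) → L1-HIT  vc=[]
2: 0xc7 (blk 49, set 1) → MISS  vc=[]
3: 0xc5 (blk 49, set 1) → L1-HIT  vc=[]
4: 0xc7 (blk 49, set 1) → L1-HIT  vc=[]
5: 0xc6 (blk 49, set 1) → L1-HIT  vc=[]
6: 0x71 (blk 28, set 4) → L1-HIT  vc=[]
7: 0x81 (blk 32, set 0) → MISS  vc=[]
8: 0x73 (blk 28, set 4) → L1-HIT  vc=[]
9: 0xa2 (blk 40, set 0) → MISS  vc=[32]
10: 0xc4 (blk 49, set 1) → L1-HIT  vc=[32]
11: 0x81 (blk 32, set 0) → VC-HIT  vc=[40]
12: 0x83 (blk 32, set 0) → L1-HIT  vc=[40]
13: 0xe4 (blk 57, set 1) → MISS  vc=[40, 49]
14: 0x81 (blk 32, set 0) → L1-HIT  vc=[40, 49]
15: 0x20 (blk 8, set 0) → MISS  vc=[40, 49, 32]
16: 0x42 (blk 16, set 0) → MISS  vc=[40, 49, 32, 8]
17: 0x22 (blk 8, set 0) → VC-HIT  vc=[40, 49, 32, 16]

OUTCOME = MISS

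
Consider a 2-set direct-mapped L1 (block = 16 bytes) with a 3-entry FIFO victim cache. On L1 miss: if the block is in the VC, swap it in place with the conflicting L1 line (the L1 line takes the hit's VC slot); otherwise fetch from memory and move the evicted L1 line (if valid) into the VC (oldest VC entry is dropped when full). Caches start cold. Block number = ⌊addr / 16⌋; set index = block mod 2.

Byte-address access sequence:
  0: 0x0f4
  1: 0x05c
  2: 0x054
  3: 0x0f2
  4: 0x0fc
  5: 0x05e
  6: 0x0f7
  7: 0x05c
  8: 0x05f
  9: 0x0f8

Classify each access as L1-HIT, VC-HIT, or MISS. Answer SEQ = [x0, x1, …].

  [0] addr=0xf4 blk=15 s=1: MISS | VC []
  [1] addr=0x5c blk=5 s=1: MISS | VC [15]
  [2] addr=0x54 blk=5 s=1: L1-HIT | VC [15]
  [3] addr=0xf2 blk=15 s=1: VC-HIT | VC [5]
  [4] addr=0xfc blk=15 s=1: L1-HIT | VC [5]
  [5] addr=0x5e blk=5 s=1: VC-HIT | VC [15]
  [6] addr=0xf7 blk=15 s=1: VC-HIT | VC [5]
  [7] addr=0x5c blk=5 s=1: VC-HIT | VC [15]
  [8] addr=0x5f blk=5 s=1: L1-HIT | VC [15]
  [9] addr=0xf8 blk=15 s=1: VC-HIT | VC [5]

SEQ = [MISS, MISS, L1-HIT, VC-HIT, L1-HIT, VC-HIT, VC-HIT, VC-HIT, L1-HIT, VC-HIT]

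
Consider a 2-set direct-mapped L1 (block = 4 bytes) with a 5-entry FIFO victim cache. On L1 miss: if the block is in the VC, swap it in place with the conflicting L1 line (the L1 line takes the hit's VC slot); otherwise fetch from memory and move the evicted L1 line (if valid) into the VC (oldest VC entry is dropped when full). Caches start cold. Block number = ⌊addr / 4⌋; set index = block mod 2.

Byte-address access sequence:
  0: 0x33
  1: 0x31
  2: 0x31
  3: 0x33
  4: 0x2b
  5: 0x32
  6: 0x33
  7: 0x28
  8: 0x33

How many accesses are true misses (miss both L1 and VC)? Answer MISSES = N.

#0 0x33→b12/s0 MISS; vc=[]
#1 0x31→b12/s0 L1-HIT; vc=[]
#2 0x31→b12/s0 L1-HIT; vc=[]
#3 0x33→b12/s0 L1-HIT; vc=[]
#4 0x2b→b10/s0 MISS; vc=[12]
#5 0x32→b12/s0 VC-HIT; vc=[10]
#6 0x33→b12/s0 L1-HIT; vc=[10]
#7 0x28→b10/s0 VC-HIT; vc=[12]
#8 0x33→b12/s0 VC-HIT; vc=[10]

MISSES = 2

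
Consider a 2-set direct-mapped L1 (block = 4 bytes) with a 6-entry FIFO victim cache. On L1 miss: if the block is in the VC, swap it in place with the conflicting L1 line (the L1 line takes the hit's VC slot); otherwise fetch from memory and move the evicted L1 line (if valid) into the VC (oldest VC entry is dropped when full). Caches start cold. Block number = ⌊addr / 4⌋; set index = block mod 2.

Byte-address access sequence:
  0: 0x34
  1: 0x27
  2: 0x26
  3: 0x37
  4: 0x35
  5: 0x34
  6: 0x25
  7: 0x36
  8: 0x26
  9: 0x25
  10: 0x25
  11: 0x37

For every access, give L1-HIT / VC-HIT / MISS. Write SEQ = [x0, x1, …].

SEQ = [MISS, MISS, L1-HIT, VC-HIT, L1-HIT, L1-HIT, VC-HIT, VC-HIT, VC-HIT, L1-HIT, L1-HIT, VC-HIT]

#0 0x34→b13/s1 MISS; vc=[]
#1 0x27→b9/s1 MISS; vc=[13]
#2 0x26→b9/s1 L1-HIT; vc=[13]
#3 0x37→b13/s1 VC-HIT; vc=[9]
#4 0x35→b13/s1 L1-HIT; vc=[9]
#5 0x34→b13/s1 L1-HIT; vc=[9]
#6 0x25→b9/s1 VC-HIT; vc=[13]
#7 0x36→b13/s1 VC-HIT; vc=[9]
#8 0x26→b9/s1 VC-HIT; vc=[13]
#9 0x25→b9/s1 L1-HIT; vc=[13]
#10 0x25→b9/s1 L1-HIT; vc=[13]
#11 0x37→b13/s1 VC-HIT; vc=[9]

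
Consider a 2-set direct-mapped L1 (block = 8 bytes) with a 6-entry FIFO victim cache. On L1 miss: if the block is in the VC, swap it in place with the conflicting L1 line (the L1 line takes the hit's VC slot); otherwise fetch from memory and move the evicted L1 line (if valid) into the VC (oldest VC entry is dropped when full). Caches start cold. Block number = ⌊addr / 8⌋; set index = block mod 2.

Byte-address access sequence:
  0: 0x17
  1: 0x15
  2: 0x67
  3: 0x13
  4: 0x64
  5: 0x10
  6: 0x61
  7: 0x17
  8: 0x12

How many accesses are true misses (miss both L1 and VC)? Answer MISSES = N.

MISSES = 2

  [0] addr=0x17 blk=2 s=0: MISS | VC []
  [1] addr=0x15 blk=2 s=0: L1-HIT | VC []
  [2] addr=0x67 blk=12 s=0: MISS | VC [2]
  [3] addr=0x13 blk=2 s=0: VC-HIT | VC [12]
  [4] addr=0x64 blk=12 s=0: VC-HIT | VC [2]
  [5] addr=0x10 blk=2 s=0: VC-HIT | VC [12]
  [6] addr=0x61 blk=12 s=0: VC-HIT | VC [2]
  [7] addr=0x17 blk=2 s=0: VC-HIT | VC [12]
  [8] addr=0x12 blk=2 s=0: L1-HIT | VC [12]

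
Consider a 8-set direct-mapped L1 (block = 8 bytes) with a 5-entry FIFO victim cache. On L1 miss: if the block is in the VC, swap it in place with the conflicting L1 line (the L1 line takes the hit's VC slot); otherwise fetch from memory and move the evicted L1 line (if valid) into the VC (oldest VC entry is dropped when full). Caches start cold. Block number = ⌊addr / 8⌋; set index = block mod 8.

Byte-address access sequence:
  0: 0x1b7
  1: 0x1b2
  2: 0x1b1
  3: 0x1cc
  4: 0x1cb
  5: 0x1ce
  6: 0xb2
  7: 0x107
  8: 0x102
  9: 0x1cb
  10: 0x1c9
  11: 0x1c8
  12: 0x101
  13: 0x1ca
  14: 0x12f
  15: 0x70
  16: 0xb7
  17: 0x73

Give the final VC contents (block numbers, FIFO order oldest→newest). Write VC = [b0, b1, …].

VC = [54, 22]

#0 0x1b7→b54/s6 MISS; vc=[]
#1 0x1b2→b54/s6 L1-HIT; vc=[]
#2 0x1b1→b54/s6 L1-HIT; vc=[]
#3 0x1cc→b57/s1 MISS; vc=[]
#4 0x1cb→b57/s1 L1-HIT; vc=[]
#5 0x1ce→b57/s1 L1-HIT; vc=[]
#6 0xb2→b22/s6 MISS; vc=[54]
#7 0x107→b32/s0 MISS; vc=[54]
#8 0x102→b32/s0 L1-HIT; vc=[54]
#9 0x1cb→b57/s1 L1-HIT; vc=[54]
#10 0x1c9→b57/s1 L1-HIT; vc=[54]
#11 0x1c8→b57/s1 L1-HIT; vc=[54]
#12 0x101→b32/s0 L1-HIT; vc=[54]
#13 0x1ca→b57/s1 L1-HIT; vc=[54]
#14 0x12f→b37/s5 MISS; vc=[54]
#15 0x70→b14/s6 MISS; vc=[54,22]
#16 0xb7→b22/s6 VC-HIT; vc=[54,14]
#17 0x73→b14/s6 VC-HIT; vc=[54,22]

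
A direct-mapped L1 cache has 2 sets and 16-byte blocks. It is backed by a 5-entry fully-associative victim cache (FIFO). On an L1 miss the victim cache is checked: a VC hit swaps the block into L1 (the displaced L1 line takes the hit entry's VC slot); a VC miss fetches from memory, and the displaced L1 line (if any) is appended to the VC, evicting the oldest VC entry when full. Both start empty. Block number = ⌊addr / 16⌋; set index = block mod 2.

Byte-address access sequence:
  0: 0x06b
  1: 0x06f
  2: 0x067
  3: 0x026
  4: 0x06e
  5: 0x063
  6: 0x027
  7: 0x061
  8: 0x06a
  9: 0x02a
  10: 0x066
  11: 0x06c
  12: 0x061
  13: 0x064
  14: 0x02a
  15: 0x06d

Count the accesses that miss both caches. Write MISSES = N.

MISSES = 2

0: 0x6b (blk 6, set 0) → MISS  vc=[]
1: 0x6f (blk 6, set 0) → L1-HIT  vc=[]
2: 0x67 (blk 6, set 0) → L1-HIT  vc=[]
3: 0x26 (blk 2, set 0) → MISS  vc=[6]
4: 0x6e (blk 6, set 0) → VC-HIT  vc=[2]
5: 0x63 (blk 6, set 0) → L1-HIT  vc=[2]
6: 0x27 (blk 2, set 0) → VC-HIT  vc=[6]
7: 0x61 (blk 6, set 0) → VC-HIT  vc=[2]
8: 0x6a (blk 6, set 0) → L1-HIT  vc=[2]
9: 0x2a (blk 2, set 0) → VC-HIT  vc=[6]
10: 0x66 (blk 6, set 0) → VC-HIT  vc=[2]
11: 0x6c (blk 6, set 0) → L1-HIT  vc=[2]
12: 0x61 (blk 6, set 0) → L1-HIT  vc=[2]
13: 0x64 (blk 6, set 0) → L1-HIT  vc=[2]
14: 0x2a (blk 2, set 0) → VC-HIT  vc=[6]
15: 0x6d (blk 6, set 0) → VC-HIT  vc=[2]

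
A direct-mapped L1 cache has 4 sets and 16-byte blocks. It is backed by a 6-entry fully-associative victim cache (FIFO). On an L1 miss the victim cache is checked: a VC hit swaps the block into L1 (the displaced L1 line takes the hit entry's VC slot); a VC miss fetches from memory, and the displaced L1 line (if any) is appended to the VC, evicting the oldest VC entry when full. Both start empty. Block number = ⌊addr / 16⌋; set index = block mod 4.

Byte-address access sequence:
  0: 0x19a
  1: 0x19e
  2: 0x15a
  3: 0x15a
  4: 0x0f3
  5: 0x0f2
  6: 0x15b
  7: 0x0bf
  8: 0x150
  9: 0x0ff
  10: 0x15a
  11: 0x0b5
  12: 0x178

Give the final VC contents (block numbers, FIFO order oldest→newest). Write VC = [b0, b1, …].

VC = [25, 15, 11]

  [0] addr=0x19a blk=25 s=1: MISS | VC []
  [1] addr=0x19e blk=25 s=1: L1-HIT | VC []
  [2] addr=0x15a blk=21 s=1: MISS | VC [25]
  [3] addr=0x15a blk=21 s=1: L1-HIT | VC [25]
  [4] addr=0xf3 blk=15 s=3: MISS | VC [25]
  [5] addr=0xf2 blk=15 s=3: L1-HIT | VC [25]
  [6] addr=0x15b blk=21 s=1: L1-HIT | VC [25]
  [7] addr=0xbf blk=11 s=3: MISS | VC [25, 15]
  [8] addr=0x150 blk=21 s=1: L1-HIT | VC [25, 15]
  [9] addr=0xff blk=15 s=3: VC-HIT | VC [25, 11]
  [10] addr=0x15a blk=21 s=1: L1-HIT | VC [25, 11]
  [11] addr=0xb5 blk=11 s=3: VC-HIT | VC [25, 15]
  [12] addr=0x178 blk=23 s=3: MISS | VC [25, 15, 11]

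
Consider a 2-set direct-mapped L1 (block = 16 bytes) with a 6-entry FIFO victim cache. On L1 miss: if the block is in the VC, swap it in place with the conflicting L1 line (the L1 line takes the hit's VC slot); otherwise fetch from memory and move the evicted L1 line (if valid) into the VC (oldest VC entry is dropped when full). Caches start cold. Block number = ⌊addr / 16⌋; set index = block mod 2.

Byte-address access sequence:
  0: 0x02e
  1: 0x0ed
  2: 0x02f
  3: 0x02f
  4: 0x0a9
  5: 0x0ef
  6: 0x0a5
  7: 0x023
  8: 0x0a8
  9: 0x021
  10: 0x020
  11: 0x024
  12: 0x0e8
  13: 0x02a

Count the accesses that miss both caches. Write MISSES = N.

MISSES = 3

  [0] addr=0x2e blk=2 s=0: MISS | VC []
  [1] addr=0xed blk=14 s=0: MISS | VC [2]
  [2] addr=0x2f blk=2 s=0: VC-HIT | VC [14]
  [3] addr=0x2f blk=2 s=0: L1-HIT | VC [14]
  [4] addr=0xa9 blk=10 s=0: MISS | VC [14, 2]
  [5] addr=0xef blk=14 s=0: VC-HIT | VC [10, 2]
  [6] addr=0xa5 blk=10 s=0: VC-HIT | VC [14, 2]
  [7] addr=0x23 blk=2 s=0: VC-HIT | VC [14, 10]
  [8] addr=0xa8 blk=10 s=0: VC-HIT | VC [14, 2]
  [9] addr=0x21 blk=2 s=0: VC-HIT | VC [14, 10]
  [10] addr=0x20 blk=2 s=0: L1-HIT | VC [14, 10]
  [11] addr=0x24 blk=2 s=0: L1-HIT | VC [14, 10]
  [12] addr=0xe8 blk=14 s=0: VC-HIT | VC [2, 10]
  [13] addr=0x2a blk=2 s=0: VC-HIT | VC [14, 10]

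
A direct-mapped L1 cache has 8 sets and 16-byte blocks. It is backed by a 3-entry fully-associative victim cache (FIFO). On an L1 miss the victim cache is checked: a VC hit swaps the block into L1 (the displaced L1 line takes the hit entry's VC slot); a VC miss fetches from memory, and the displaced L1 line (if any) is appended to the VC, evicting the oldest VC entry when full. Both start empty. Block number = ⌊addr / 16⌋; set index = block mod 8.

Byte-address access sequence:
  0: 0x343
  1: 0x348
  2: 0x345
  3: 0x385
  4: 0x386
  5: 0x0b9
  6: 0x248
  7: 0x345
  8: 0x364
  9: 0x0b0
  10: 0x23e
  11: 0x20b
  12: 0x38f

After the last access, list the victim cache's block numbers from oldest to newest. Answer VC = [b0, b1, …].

#0 0x343→b52/s4 MISS; vc=[]
#1 0x348→b52/s4 L1-HIT; vc=[]
#2 0x345→b52/s4 L1-HIT; vc=[]
#3 0x385→b56/s0 MISS; vc=[]
#4 0x386→b56/s0 L1-HIT; vc=[]
#5 0xb9→b11/s3 MISS; vc=[]
#6 0x248→b36/s4 MISS; vc=[52]
#7 0x345→b52/s4 VC-HIT; vc=[36]
#8 0x364→b54/s6 MISS; vc=[36]
#9 0xb0→b11/s3 L1-HIT; vc=[36]
#10 0x23e→b35/s3 MISS; vc=[36,11]
#11 0x20b→b32/s0 MISS; vc=[36,11,56]
#12 0x38f→b56/s0 VC-HIT; vc=[36,11,32]

VC = [36, 11, 32]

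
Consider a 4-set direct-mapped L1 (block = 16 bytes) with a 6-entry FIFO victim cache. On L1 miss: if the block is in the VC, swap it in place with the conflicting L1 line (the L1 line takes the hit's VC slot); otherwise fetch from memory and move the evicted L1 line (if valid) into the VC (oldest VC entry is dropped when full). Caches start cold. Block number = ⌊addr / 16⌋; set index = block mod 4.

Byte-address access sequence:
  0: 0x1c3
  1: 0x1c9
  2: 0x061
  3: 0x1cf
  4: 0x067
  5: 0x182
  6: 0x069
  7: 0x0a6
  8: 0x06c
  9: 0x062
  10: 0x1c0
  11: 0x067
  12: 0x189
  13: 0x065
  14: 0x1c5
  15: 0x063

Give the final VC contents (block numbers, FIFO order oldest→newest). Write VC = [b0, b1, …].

VC = [24, 10]

  [0] addr=0x1c3 blk=28 s=0: MISS | VC []
  [1] addr=0x1c9 blk=28 s=0: L1-HIT | VC []
  [2] addr=0x61 blk=6 s=2: MISS | VC []
  [3] addr=0x1cf blk=28 s=0: L1-HIT | VC []
  [4] addr=0x67 blk=6 s=2: L1-HIT | VC []
  [5] addr=0x182 blk=24 s=0: MISS | VC [28]
  [6] addr=0x69 blk=6 s=2: L1-HIT | VC [28]
  [7] addr=0xa6 blk=10 s=2: MISS | VC [28, 6]
  [8] addr=0x6c blk=6 s=2: VC-HIT | VC [28, 10]
  [9] addr=0x62 blk=6 s=2: L1-HIT | VC [28, 10]
  [10] addr=0x1c0 blk=28 s=0: VC-HIT | VC [24, 10]
  [11] addr=0x67 blk=6 s=2: L1-HIT | VC [24, 10]
  [12] addr=0x189 blk=24 s=0: VC-HIT | VC [28, 10]
  [13] addr=0x65 blk=6 s=2: L1-HIT | VC [28, 10]
  [14] addr=0x1c5 blk=28 s=0: VC-HIT | VC [24, 10]
  [15] addr=0x63 blk=6 s=2: L1-HIT | VC [24, 10]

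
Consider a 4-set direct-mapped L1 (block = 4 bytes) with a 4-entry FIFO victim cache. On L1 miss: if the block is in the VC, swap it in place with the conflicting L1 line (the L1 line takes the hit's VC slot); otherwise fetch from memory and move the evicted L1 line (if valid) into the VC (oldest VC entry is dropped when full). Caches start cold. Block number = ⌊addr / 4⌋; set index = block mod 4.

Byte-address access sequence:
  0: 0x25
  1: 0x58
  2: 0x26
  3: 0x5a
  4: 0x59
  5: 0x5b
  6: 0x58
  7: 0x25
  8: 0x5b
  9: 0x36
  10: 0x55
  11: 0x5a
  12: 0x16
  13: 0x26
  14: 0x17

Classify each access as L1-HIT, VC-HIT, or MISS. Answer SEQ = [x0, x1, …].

SEQ = [MISS, MISS, L1-HIT, L1-HIT, L1-HIT, L1-HIT, L1-HIT, L1-HIT, L1-HIT, MISS, MISS, L1-HIT, MISS, VC-HIT, VC-HIT]

  [0] addr=0x25 blk=9 s=1: MISS | VC []
  [1] addr=0x58 blk=22 s=2: MISS | VC []
  [2] addr=0x26 blk=9 s=1: L1-HIT | VC []
  [3] addr=0x5a blk=22 s=2: L1-HIT | VC []
  [4] addr=0x59 blk=22 s=2: L1-HIT | VC []
  [5] addr=0x5b blk=22 s=2: L1-HIT | VC []
  [6] addr=0x58 blk=22 s=2: L1-HIT | VC []
  [7] addr=0x25 blk=9 s=1: L1-HIT | VC []
  [8] addr=0x5b blk=22 s=2: L1-HIT | VC []
  [9] addr=0x36 blk=13 s=1: MISS | VC [9]
  [10] addr=0x55 blk=21 s=1: MISS | VC [9, 13]
  [11] addr=0x5a blk=22 s=2: L1-HIT | VC [9, 13]
  [12] addr=0x16 blk=5 s=1: MISS | VC [9, 13, 21]
  [13] addr=0x26 blk=9 s=1: VC-HIT | VC [5, 13, 21]
  [14] addr=0x17 blk=5 s=1: VC-HIT | VC [9, 13, 21]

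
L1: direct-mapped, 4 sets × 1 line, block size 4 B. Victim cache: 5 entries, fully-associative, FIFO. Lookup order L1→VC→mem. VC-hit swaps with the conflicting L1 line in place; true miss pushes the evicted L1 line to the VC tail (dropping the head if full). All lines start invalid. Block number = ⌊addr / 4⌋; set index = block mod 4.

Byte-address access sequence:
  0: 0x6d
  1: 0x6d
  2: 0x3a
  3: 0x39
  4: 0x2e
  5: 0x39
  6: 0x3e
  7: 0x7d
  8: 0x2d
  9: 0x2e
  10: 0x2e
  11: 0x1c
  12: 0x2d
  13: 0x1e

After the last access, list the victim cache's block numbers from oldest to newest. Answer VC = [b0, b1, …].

0: 0x6d (blk 27, set 3) → MISS  vc=[]
1: 0x6d (blk 27, set 3) → L1-HIT  vc=[]
2: 0x3a (blk 14, set 2) → MISS  vc=[]
3: 0x39 (blk 14, set 2) → L1-HIT  vc=[]
4: 0x2e (blk 11, set 3) → MISS  vc=[27]
5: 0x39 (blk 14, set 2) → L1-HIT  vc=[27]
6: 0x3e (blk 15, set 3) → MISS  vc=[27, 11]
7: 0x7d (blk 31, set 3) → MISS  vc=[27, 11, 15]
8: 0x2d (blk 11, set 3) → VC-HIT  vc=[27, 31, 15]
9: 0x2e (blk 11, set 3) → L1-HIT  vc=[27, 31, 15]
10: 0x2e (blk 11, set 3) → L1-HIT  vc=[27, 31, 15]
11: 0x1c (blk 7, set 3) → MISS  vc=[27, 31, 15, 11]
12: 0x2d (blk 11, set 3) → VC-HIT  vc=[27, 31, 15, 7]
13: 0x1e (blk 7, set 3) → VC-HIT  vc=[27, 31, 15, 11]

VC = [27, 31, 15, 11]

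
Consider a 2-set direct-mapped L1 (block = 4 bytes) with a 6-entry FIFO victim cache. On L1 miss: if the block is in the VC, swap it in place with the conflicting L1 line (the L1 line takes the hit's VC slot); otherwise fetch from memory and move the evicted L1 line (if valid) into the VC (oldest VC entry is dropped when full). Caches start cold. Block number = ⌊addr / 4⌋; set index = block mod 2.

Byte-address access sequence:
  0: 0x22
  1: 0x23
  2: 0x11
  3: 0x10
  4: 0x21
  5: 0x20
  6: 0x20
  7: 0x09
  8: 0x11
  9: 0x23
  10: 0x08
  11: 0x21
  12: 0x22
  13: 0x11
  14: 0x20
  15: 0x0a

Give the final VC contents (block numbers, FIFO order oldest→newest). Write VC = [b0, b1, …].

VC = [8, 4]

#0 0x22→b8/s0 MISS; vc=[]
#1 0x23→b8/s0 L1-HIT; vc=[]
#2 0x11→b4/s0 MISS; vc=[8]
#3 0x10→b4/s0 L1-HIT; vc=[8]
#4 0x21→b8/s0 VC-HIT; vc=[4]
#5 0x20→b8/s0 L1-HIT; vc=[4]
#6 0x20→b8/s0 L1-HIT; vc=[4]
#7 0x9→b2/s0 MISS; vc=[4,8]
#8 0x11→b4/s0 VC-HIT; vc=[2,8]
#9 0x23→b8/s0 VC-HIT; vc=[2,4]
#10 0x8→b2/s0 VC-HIT; vc=[8,4]
#11 0x21→b8/s0 VC-HIT; vc=[2,4]
#12 0x22→b8/s0 L1-HIT; vc=[2,4]
#13 0x11→b4/s0 VC-HIT; vc=[2,8]
#14 0x20→b8/s0 VC-HIT; vc=[2,4]
#15 0xa→b2/s0 VC-HIT; vc=[8,4]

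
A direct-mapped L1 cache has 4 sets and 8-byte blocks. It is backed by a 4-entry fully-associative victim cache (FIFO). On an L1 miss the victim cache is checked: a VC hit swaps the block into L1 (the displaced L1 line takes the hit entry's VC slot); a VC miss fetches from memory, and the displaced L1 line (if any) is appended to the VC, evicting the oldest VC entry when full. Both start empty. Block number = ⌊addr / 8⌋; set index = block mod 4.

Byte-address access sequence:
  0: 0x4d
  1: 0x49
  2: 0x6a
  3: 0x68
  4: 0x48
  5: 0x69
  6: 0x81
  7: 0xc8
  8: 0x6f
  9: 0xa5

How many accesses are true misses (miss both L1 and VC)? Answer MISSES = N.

MISSES = 5

0: 0x4d (blk 9, set 1) → MISS  vc=[]
1: 0x49 (blk 9, set 1) → L1-HIT  vc=[]
2: 0x6a (blk 13, set 1) → MISS  vc=[9]
3: 0x68 (blk 13, set 1) → L1-HIT  vc=[9]
4: 0x48 (blk 9, set 1) → VC-HIT  vc=[13]
5: 0x69 (blk 13, set 1) → VC-HIT  vc=[9]
6: 0x81 (blk 16, set 0) → MISS  vc=[9]
7: 0xc8 (blk 25, set 1) → MISS  vc=[9, 13]
8: 0x6f (blk 13, set 1) → VC-HIT  vc=[9, 25]
9: 0xa5 (blk 20, set 0) → MISS  vc=[9, 25, 16]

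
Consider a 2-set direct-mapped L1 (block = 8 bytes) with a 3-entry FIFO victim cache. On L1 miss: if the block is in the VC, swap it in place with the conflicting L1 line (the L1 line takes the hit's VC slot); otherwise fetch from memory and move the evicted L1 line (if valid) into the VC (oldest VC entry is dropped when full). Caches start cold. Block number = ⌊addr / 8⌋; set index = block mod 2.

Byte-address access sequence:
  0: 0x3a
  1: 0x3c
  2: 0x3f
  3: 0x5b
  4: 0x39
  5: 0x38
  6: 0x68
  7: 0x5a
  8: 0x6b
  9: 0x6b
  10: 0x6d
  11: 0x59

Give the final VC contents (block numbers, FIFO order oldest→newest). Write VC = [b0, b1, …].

VC = [13, 7]

#0 0x3a→b7/s1 MISS; vc=[]
#1 0x3c→b7/s1 L1-HIT; vc=[]
#2 0x3f→b7/s1 L1-HIT; vc=[]
#3 0x5b→b11/s1 MISS; vc=[7]
#4 0x39→b7/s1 VC-HIT; vc=[11]
#5 0x38→b7/s1 L1-HIT; vc=[11]
#6 0x68→b13/s1 MISS; vc=[11,7]
#7 0x5a→b11/s1 VC-HIT; vc=[13,7]
#8 0x6b→b13/s1 VC-HIT; vc=[11,7]
#9 0x6b→b13/s1 L1-HIT; vc=[11,7]
#10 0x6d→b13/s1 L1-HIT; vc=[11,7]
#11 0x59→b11/s1 VC-HIT; vc=[13,7]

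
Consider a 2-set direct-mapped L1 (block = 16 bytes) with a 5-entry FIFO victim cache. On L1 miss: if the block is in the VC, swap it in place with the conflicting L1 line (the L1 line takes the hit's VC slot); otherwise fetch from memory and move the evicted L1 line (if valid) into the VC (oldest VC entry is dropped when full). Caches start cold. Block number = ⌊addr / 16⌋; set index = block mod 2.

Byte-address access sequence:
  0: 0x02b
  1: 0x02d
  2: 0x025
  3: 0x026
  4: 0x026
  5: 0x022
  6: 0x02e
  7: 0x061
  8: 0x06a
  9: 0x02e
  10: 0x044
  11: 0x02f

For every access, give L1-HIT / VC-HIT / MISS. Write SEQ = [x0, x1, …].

0: 0x2b (blk 2, set 0) → MISS  vc=[]
1: 0x2d (blk 2, set 0) → L1-HIT  vc=[]
2: 0x25 (blk 2, set 0) → L1-HIT  vc=[]
3: 0x26 (blk 2, set 0) → L1-HIT  vc=[]
4: 0x26 (blk 2, set 0) → L1-HIT  vc=[]
5: 0x22 (blk 2, set 0) → L1-HIT  vc=[]
6: 0x2e (blk 2, set 0) → L1-HIT  vc=[]
7: 0x61 (blk 6, set 0) → MISS  vc=[2]
8: 0x6a (blk 6, set 0) → L1-HIT  vc=[2]
9: 0x2e (blk 2, set 0) → VC-HIT  vc=[6]
10: 0x44 (blk 4, set 0) → MISS  vc=[6, 2]
11: 0x2f (blk 2, set 0) → VC-HIT  vc=[6, 4]

SEQ = [MISS, L1-HIT, L1-HIT, L1-HIT, L1-HIT, L1-HIT, L1-HIT, MISS, L1-HIT, VC-HIT, MISS, VC-HIT]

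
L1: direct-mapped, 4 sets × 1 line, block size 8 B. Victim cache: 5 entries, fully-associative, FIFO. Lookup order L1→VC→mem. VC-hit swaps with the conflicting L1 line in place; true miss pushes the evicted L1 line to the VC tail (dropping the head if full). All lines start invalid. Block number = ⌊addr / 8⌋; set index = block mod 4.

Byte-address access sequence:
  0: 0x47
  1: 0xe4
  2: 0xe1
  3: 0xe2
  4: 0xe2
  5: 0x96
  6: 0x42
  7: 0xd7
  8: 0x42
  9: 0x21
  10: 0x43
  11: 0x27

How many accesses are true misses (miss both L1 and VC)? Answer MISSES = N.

#0 0x47→b8/s0 MISS; vc=[]
#1 0xe4→b28/s0 MISS; vc=[8]
#2 0xe1→b28/s0 L1-HIT; vc=[8]
#3 0xe2→b28/s0 L1-HIT; vc=[8]
#4 0xe2→b28/s0 L1-HIT; vc=[8]
#5 0x96→b18/s2 MISS; vc=[8]
#6 0x42→b8/s0 VC-HIT; vc=[28]
#7 0xd7→b26/s2 MISS; vc=[28,18]
#8 0x42→b8/s0 L1-HIT; vc=[28,18]
#9 0x21→b4/s0 MISS; vc=[28,18,8]
#10 0x43→b8/s0 VC-HIT; vc=[28,18,4]
#11 0x27→b4/s0 VC-HIT; vc=[28,18,8]

MISSES = 5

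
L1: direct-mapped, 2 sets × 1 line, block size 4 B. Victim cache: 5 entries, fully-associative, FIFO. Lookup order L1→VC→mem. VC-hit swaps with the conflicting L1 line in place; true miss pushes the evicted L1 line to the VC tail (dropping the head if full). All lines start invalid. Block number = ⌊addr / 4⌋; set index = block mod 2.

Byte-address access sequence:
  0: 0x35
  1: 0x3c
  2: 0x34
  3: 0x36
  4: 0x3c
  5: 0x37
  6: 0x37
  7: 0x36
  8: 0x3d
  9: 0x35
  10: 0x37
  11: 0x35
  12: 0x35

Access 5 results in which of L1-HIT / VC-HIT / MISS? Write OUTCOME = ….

OUTCOME = VC-HIT

#0 0x35→b13/s1 MISS; vc=[]
#1 0x3c→b15/s1 MISS; vc=[13]
#2 0x34→b13/s1 VC-HIT; vc=[15]
#3 0x36→b13/s1 L1-HIT; vc=[15]
#4 0x3c→b15/s1 VC-HIT; vc=[13]
#5 0x37→b13/s1 VC-HIT; vc=[15]
#6 0x37→b13/s1 L1-HIT; vc=[15]
#7 0x36→b13/s1 L1-HIT; vc=[15]
#8 0x3d→b15/s1 VC-HIT; vc=[13]
#9 0x35→b13/s1 VC-HIT; vc=[15]
#10 0x37→b13/s1 L1-HIT; vc=[15]
#11 0x35→b13/s1 L1-HIT; vc=[15]
#12 0x35→b13/s1 L1-HIT; vc=[15]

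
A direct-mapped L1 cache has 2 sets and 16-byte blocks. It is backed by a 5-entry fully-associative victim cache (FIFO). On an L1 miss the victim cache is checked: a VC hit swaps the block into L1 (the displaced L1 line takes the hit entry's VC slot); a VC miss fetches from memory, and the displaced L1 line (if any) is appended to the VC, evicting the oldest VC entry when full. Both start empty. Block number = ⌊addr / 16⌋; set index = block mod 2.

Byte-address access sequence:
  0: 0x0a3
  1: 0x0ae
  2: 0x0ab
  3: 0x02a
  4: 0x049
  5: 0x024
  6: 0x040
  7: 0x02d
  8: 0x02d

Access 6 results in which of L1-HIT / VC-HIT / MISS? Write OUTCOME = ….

OUTCOME = VC-HIT

0: 0xa3 (blk 10, set 0) → MISS  vc=[]
1: 0xae (blk 10, set 0) → L1-HIT  vc=[]
2: 0xab (blk 10, set 0) → L1-HIT  vc=[]
3: 0x2a (blk 2, set 0) → MISS  vc=[10]
4: 0x49 (blk 4, set 0) → MISS  vc=[10, 2]
5: 0x24 (blk 2, set 0) → VC-HIT  vc=[10, 4]
6: 0x40 (blk 4, set 0) → VC-HIT  vc=[10, 2]
7: 0x2d (blk 2, set 0) → VC-HIT  vc=[10, 4]
8: 0x2d (blk 2, set 0) → L1-HIT  vc=[10, 4]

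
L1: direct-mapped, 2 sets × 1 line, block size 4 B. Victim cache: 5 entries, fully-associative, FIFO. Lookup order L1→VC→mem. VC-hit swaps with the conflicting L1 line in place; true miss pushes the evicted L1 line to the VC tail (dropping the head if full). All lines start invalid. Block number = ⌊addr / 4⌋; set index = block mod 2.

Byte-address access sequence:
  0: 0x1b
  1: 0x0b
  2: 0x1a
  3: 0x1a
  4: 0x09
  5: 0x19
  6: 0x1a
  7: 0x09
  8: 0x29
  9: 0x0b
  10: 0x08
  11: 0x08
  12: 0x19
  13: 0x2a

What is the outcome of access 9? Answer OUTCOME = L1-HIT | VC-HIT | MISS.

OUTCOME = VC-HIT

0: 0x1b (blk 6, set 0) → MISS  vc=[]
1: 0xb (blk 2, set 0) → MISS  vc=[6]
2: 0x1a (blk 6, set 0) → VC-HIT  vc=[2]
3: 0x1a (blk 6, set 0) → L1-HIT  vc=[2]
4: 0x9 (blk 2, set 0) → VC-HIT  vc=[6]
5: 0x19 (blk 6, set 0) → VC-HIT  vc=[2]
6: 0x1a (blk 6, set 0) → L1-HIT  vc=[2]
7: 0x9 (blk 2, set 0) → VC-HIT  vc=[6]
8: 0x29 (blk 10, set 0) → MISS  vc=[6, 2]
9: 0xb (blk 2, set 0) → VC-HIT  vc=[6, 10]
10: 0x8 (blk 2, set 0) → L1-HIT  vc=[6, 10]
11: 0x8 (blk 2, set 0) → L1-HIT  vc=[6, 10]
12: 0x19 (blk 6, set 0) → VC-HIT  vc=[2, 10]
13: 0x2a (blk 10, set 0) → VC-HIT  vc=[2, 6]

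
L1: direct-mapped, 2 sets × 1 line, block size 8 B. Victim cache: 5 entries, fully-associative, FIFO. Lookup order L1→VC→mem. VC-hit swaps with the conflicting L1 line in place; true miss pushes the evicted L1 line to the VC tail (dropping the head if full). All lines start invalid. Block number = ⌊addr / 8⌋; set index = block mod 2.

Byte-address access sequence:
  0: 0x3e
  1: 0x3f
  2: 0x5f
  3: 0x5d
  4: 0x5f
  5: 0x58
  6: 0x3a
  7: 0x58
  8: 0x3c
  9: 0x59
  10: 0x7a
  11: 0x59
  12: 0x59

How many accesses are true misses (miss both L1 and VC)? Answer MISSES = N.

MISSES = 3

  [0] addr=0x3e blk=7 s=1: MISS | VC []
  [1] addr=0x3f blk=7 s=1: L1-HIT | VC []
  [2] addr=0x5f blk=11 s=1: MISS | VC [7]
  [3] addr=0x5d blk=11 s=1: L1-HIT | VC [7]
  [4] addr=0x5f blk=11 s=1: L1-HIT | VC [7]
  [5] addr=0x58 blk=11 s=1: L1-HIT | VC [7]
  [6] addr=0x3a blk=7 s=1: VC-HIT | VC [11]
  [7] addr=0x58 blk=11 s=1: VC-HIT | VC [7]
  [8] addr=0x3c blk=7 s=1: VC-HIT | VC [11]
  [9] addr=0x59 blk=11 s=1: VC-HIT | VC [7]
  [10] addr=0x7a blk=15 s=1: MISS | VC [7, 11]
  [11] addr=0x59 blk=11 s=1: VC-HIT | VC [7, 15]
  [12] addr=0x59 blk=11 s=1: L1-HIT | VC [7, 15]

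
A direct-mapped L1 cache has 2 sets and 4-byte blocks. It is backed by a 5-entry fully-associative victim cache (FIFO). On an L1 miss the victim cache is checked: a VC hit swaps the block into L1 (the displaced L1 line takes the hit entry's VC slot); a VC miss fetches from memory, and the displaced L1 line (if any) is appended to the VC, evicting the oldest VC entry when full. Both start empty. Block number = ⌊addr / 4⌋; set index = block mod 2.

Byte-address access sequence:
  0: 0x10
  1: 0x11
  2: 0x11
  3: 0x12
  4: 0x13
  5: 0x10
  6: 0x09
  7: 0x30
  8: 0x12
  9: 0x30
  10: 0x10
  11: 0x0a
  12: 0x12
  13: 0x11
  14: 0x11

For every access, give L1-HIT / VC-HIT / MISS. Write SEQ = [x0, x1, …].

  [0] addr=0x10 blk=4 s=0: MISS | VC []
  [1] addr=0x11 blk=4 s=0: L1-HIT | VC []
  [2] addr=0x11 blk=4 s=0: L1-HIT | VC []
  [3] addr=0x12 blk=4 s=0: L1-HIT | VC []
  [4] addr=0x13 blk=4 s=0: L1-HIT | VC []
  [5] addr=0x10 blk=4 s=0: L1-HIT | VC []
  [6] addr=0x9 blk=2 s=0: MISS | VC [4]
  [7] addr=0x30 blk=12 s=0: MISS | VC [4, 2]
  [8] addr=0x12 blk=4 s=0: VC-HIT | VC [12, 2]
  [9] addr=0x30 blk=12 s=0: VC-HIT | VC [4, 2]
  [10] addr=0x10 blk=4 s=0: VC-HIT | VC [12, 2]
  [11] addr=0xa blk=2 s=0: VC-HIT | VC [12, 4]
  [12] addr=0x12 blk=4 s=0: VC-HIT | VC [12, 2]
  [13] addr=0x11 blk=4 s=0: L1-HIT | VC [12, 2]
  [14] addr=0x11 blk=4 s=0: L1-HIT | VC [12, 2]

SEQ = [MISS, L1-HIT, L1-HIT, L1-HIT, L1-HIT, L1-HIT, MISS, MISS, VC-HIT, VC-HIT, VC-HIT, VC-HIT, VC-HIT, L1-HIT, L1-HIT]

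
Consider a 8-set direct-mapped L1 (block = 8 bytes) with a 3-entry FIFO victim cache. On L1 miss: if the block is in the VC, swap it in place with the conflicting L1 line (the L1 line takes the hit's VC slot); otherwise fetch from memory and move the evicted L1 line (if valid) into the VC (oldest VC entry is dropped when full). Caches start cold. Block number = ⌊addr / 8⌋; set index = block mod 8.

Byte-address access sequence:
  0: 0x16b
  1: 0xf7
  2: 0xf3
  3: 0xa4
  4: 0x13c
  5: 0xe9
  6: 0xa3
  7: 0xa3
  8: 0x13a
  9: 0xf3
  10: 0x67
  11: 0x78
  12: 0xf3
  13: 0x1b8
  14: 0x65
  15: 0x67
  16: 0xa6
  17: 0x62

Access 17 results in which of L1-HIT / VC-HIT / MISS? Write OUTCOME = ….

OUTCOME = VC-HIT

#0 0x16b→b45/s5 MISS; vc=[]
#1 0xf7→b30/s6 MISS; vc=[]
#2 0xf3→b30/s6 L1-HIT; vc=[]
#3 0xa4→b20/s4 MISS; vc=[]
#4 0x13c→b39/s7 MISS; vc=[]
#5 0xe9→b29/s5 MISS; vc=[45]
#6 0xa3→b20/s4 L1-HIT; vc=[45]
#7 0xa3→b20/s4 L1-HIT; vc=[45]
#8 0x13a→b39/s7 L1-HIT; vc=[45]
#9 0xf3→b30/s6 L1-HIT; vc=[45]
#10 0x67→b12/s4 MISS; vc=[45,20]
#11 0x78→b15/s7 MISS; vc=[45,20,39]
#12 0xf3→b30/s6 L1-HIT; vc=[45,20,39]
#13 0x1b8→b55/s7 MISS; vc=[20,39,15]
#14 0x65→b12/s4 L1-HIT; vc=[20,39,15]
#15 0x67→b12/s4 L1-HIT; vc=[20,39,15]
#16 0xa6→b20/s4 VC-HIT; vc=[12,39,15]
#17 0x62→b12/s4 VC-HIT; vc=[20,39,15]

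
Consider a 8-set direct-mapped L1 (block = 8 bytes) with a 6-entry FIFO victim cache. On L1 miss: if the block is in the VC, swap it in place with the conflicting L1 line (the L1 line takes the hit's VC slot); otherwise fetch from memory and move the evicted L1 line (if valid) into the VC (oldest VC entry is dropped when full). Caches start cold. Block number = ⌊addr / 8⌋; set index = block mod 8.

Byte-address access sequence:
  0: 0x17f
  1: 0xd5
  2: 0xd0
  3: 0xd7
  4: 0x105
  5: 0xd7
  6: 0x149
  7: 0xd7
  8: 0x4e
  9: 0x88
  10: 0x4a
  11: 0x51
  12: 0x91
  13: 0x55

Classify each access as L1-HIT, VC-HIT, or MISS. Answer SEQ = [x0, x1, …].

#0 0x17f→b47/s7 MISS; vc=[]
#1 0xd5→b26/s2 MISS; vc=[]
#2 0xd0→b26/s2 L1-HIT; vc=[]
#3 0xd7→b26/s2 L1-HIT; vc=[]
#4 0x105→b32/s0 MISS; vc=[]
#5 0xd7→b26/s2 L1-HIT; vc=[]
#6 0x149→b41/s1 MISS; vc=[]
#7 0xd7→b26/s2 L1-HIT; vc=[]
#8 0x4e→b9/s1 MISS; vc=[41]
#9 0x88→b17/s1 MISS; vc=[41,9]
#10 0x4a→b9/s1 VC-HIT; vc=[41,17]
#11 0x51→b10/s2 MISS; vc=[41,17,26]
#12 0x91→b18/s2 MISS; vc=[41,17,26,10]
#13 0x55→b10/s2 VC-HIT; vc=[41,17,26,18]

SEQ = [MISS, MISS, L1-HIT, L1-HIT, MISS, L1-HIT, MISS, L1-HIT, MISS, MISS, VC-HIT, MISS, MISS, VC-HIT]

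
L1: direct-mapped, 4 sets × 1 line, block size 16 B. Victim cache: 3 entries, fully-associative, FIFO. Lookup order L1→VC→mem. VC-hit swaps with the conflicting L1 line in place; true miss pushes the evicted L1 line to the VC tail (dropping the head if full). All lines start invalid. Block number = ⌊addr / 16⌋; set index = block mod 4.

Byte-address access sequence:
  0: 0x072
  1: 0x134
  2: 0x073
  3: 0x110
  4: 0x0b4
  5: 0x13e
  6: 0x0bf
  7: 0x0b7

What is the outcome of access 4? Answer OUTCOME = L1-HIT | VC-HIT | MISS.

0: 0x72 (blk 7, set 3) → MISS  vc=[]
1: 0x134 (blk 19, set 3) → MISS  vc=[7]
2: 0x73 (blk 7, set 3) → VC-HIT  vc=[19]
3: 0x110 (blk 17, set 1) → MISS  vc=[19]
4: 0xb4 (blk 11, set 3) → MISS  vc=[19, 7]
5: 0x13e (blk 19, set 3) → VC-HIT  vc=[11, 7]
6: 0xbf (blk 11, set 3) → VC-HIT  vc=[19, 7]
7: 0xb7 (blk 11, set 3) → L1-HIT  vc=[19, 7]

OUTCOME = MISS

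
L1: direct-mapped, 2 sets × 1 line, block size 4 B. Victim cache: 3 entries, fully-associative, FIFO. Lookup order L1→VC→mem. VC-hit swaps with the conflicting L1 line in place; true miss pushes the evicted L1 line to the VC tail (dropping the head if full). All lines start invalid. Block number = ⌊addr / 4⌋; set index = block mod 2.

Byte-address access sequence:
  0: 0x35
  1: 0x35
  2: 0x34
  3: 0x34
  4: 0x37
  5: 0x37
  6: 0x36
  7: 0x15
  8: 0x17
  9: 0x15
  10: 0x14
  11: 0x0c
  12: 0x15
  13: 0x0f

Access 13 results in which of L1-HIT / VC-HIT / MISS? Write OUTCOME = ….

OUTCOME = VC-HIT

  [0] addr=0x35 blk=13 s=1: MISS | VC []
  [1] addr=0x35 blk=13 s=1: L1-HIT | VC []
  [2] addr=0x34 blk=13 s=1: L1-HIT | VC []
  [3] addr=0x34 blk=13 s=1: L1-HIT | VC []
  [4] addr=0x37 blk=13 s=1: L1-HIT | VC []
  [5] addr=0x37 blk=13 s=1: L1-HIT | VC []
  [6] addr=0x36 blk=13 s=1: L1-HIT | VC []
  [7] addr=0x15 blk=5 s=1: MISS | VC [13]
  [8] addr=0x17 blk=5 s=1: L1-HIT | VC [13]
  [9] addr=0x15 blk=5 s=1: L1-HIT | VC [13]
  [10] addr=0x14 blk=5 s=1: L1-HIT | VC [13]
  [11] addr=0xc blk=3 s=1: MISS | VC [13, 5]
  [12] addr=0x15 blk=5 s=1: VC-HIT | VC [13, 3]
  [13] addr=0xf blk=3 s=1: VC-HIT | VC [13, 5]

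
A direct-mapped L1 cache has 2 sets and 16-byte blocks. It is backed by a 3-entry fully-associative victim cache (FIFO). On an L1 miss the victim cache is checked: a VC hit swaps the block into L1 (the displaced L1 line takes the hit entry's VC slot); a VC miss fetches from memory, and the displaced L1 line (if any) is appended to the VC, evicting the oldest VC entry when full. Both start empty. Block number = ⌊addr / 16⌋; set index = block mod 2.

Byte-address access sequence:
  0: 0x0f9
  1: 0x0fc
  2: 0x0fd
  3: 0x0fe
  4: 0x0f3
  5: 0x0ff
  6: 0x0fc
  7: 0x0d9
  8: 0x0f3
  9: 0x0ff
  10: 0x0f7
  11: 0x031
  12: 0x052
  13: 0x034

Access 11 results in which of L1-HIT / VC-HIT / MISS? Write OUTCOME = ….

  [0] addr=0xf9 blk=15 s=1: MISS | VC []
  [1] addr=0xfc blk=15 s=1: L1-HIT | VC []
  [2] addr=0xfd blk=15 s=1: L1-HIT | VC []
  [3] addr=0xfe blk=15 s=1: L1-HIT | VC []
  [4] addr=0xf3 blk=15 s=1: L1-HIT | VC []
  [5] addr=0xff blk=15 s=1: L1-HIT | VC []
  [6] addr=0xfc blk=15 s=1: L1-HIT | VC []
  [7] addr=0xd9 blk=13 s=1: MISS | VC [15]
  [8] addr=0xf3 blk=15 s=1: VC-HIT | VC [13]
  [9] addr=0xff blk=15 s=1: L1-HIT | VC [13]
  [10] addr=0xf7 blk=15 s=1: L1-HIT | VC [13]
  [11] addr=0x31 blk=3 s=1: MISS | VC [13, 15]
  [12] addr=0x52 blk=5 s=1: MISS | VC [13, 15, 3]
  [13] addr=0x34 blk=3 s=1: VC-HIT | VC [13, 15, 5]

OUTCOME = MISS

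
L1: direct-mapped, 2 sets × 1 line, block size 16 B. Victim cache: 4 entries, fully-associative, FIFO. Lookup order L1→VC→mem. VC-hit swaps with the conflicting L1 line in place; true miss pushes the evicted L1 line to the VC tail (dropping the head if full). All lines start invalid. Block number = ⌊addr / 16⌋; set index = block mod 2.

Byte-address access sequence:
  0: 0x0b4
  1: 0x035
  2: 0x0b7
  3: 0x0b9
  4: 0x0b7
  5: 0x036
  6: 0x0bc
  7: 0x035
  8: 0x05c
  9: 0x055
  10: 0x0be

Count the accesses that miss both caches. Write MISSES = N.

MISSES = 3

  [0] addr=0xb4 blk=11 s=1: MISS | VC []
  [1] addr=0x35 blk=3 s=1: MISS | VC [11]
  [2] addr=0xb7 blk=11 s=1: VC-HIT | VC [3]
  [3] addr=0xb9 blk=11 s=1: L1-HIT | VC [3]
  [4] addr=0xb7 blk=11 s=1: L1-HIT | VC [3]
  [5] addr=0x36 blk=3 s=1: VC-HIT | VC [11]
  [6] addr=0xbc blk=11 s=1: VC-HIT | VC [3]
  [7] addr=0x35 blk=3 s=1: VC-HIT | VC [11]
  [8] addr=0x5c blk=5 s=1: MISS | VC [11, 3]
  [9] addr=0x55 blk=5 s=1: L1-HIT | VC [11, 3]
  [10] addr=0xbe blk=11 s=1: VC-HIT | VC [5, 3]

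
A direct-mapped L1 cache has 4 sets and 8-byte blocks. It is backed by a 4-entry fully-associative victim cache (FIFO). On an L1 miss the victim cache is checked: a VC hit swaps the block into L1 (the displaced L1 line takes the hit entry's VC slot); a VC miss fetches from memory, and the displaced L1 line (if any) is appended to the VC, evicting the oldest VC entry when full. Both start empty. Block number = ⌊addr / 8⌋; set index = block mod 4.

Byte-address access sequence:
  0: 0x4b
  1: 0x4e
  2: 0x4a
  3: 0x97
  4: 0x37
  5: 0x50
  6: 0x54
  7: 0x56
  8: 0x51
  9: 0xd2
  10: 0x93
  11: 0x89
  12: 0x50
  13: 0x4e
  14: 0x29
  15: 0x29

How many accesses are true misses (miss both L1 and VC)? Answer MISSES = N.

MISSES = 7

0: 0x4b (blk 9, set 1) → MISS  vc=[]
1: 0x4e (blk 9, set 1) → L1-HIT  vc=[]
2: 0x4a (blk 9, set 1) → L1-HIT  vc=[]
3: 0x97 (blk 18, set 2) → MISS  vc=[]
4: 0x37 (blk 6, set 2) → MISS  vc=[18]
5: 0x50 (blk 10, set 2) → MISS  vc=[18, 6]
6: 0x54 (blk 10, set 2) → L1-HIT  vc=[18, 6]
7: 0x56 (blk 10, set 2) → L1-HIT  vc=[18, 6]
8: 0x51 (blk 10, set 2) → L1-HIT  vc=[18, 6]
9: 0xd2 (blk 26, set 2) → MISS  vc=[18, 6, 10]
10: 0x93 (blk 18, set 2) → VC-HIT  vc=[26, 6, 10]
11: 0x89 (blk 17, set 1) → MISS  vc=[26, 6, 10, 9]
12: 0x50 (blk 10, set 2) → VC-HIT  vc=[26, 6, 18, 9]
13: 0x4e (blk 9, set 1) → VC-HIT  vc=[26, 6, 18, 17]
14: 0x29 (blk 5, set 1) → MISS  vc=[6, 18, 17, 9]
15: 0x29 (blk 5, set 1) → L1-HIT  vc=[6, 18, 17, 9]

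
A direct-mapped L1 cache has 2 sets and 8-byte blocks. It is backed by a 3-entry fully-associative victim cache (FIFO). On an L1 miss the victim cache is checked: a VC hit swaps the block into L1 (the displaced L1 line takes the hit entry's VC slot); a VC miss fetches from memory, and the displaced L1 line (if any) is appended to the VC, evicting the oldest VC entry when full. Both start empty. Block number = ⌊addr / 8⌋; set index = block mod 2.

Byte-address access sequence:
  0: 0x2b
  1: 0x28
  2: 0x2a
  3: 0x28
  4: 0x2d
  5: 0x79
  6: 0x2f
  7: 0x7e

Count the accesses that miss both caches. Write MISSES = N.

  [0] addr=0x2b blk=5 s=1: MISS | VC []
  [1] addr=0x28 blk=5 s=1: L1-HIT | VC []
  [2] addr=0x2a blk=5 s=1: L1-HIT | VC []
  [3] addr=0x28 blk=5 s=1: L1-HIT | VC []
  [4] addr=0x2d blk=5 s=1: L1-HIT | VC []
  [5] addr=0x79 blk=15 s=1: MISS | VC [5]
  [6] addr=0x2f blk=5 s=1: VC-HIT | VC [15]
  [7] addr=0x7e blk=15 s=1: VC-HIT | VC [5]

MISSES = 2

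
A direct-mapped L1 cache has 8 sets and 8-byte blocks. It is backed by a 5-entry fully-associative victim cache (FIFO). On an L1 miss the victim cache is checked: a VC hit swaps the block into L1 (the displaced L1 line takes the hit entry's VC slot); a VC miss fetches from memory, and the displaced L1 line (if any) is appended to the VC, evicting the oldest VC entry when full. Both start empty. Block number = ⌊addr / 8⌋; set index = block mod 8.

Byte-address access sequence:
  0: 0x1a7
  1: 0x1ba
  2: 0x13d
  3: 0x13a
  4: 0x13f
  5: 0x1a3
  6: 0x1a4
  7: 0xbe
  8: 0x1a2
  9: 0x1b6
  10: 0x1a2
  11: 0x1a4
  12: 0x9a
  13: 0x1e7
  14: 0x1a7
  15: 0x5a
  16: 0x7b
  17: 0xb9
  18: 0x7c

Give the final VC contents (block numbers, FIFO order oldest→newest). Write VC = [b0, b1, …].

VC = [55, 39, 60, 19, 23]

0: 0x1a7 (blk 52, set 4) → MISS  vc=[]
1: 0x1ba (blk 55, set 7) → MISS  vc=[]
2: 0x13d (blk 39, set 7) → MISS  vc=[55]
3: 0x13a (blk 39, set 7) → L1-HIT  vc=[55]
4: 0x13f (blk 39, set 7) → L1-HIT  vc=[55]
5: 0x1a3 (blk 52, set 4) → L1-HIT  vc=[55]
6: 0x1a4 (blk 52, set 4) → L1-HIT  vc=[55]
7: 0xbe (blk 23, set 7) → MISS  vc=[55, 39]
8: 0x1a2 (blk 52, set 4) → L1-HIT  vc=[55, 39]
9: 0x1b6 (blk 54, set 6) → MISS  vc=[55, 39]
10: 0x1a2 (blk 52, set 4) → L1-HIT  vc=[55, 39]
11: 0x1a4 (blk 52, set 4) → L1-HIT  vc=[55, 39]
12: 0x9a (blk 19, set 3) → MISS  vc=[55, 39]
13: 0x1e7 (blk 60, set 4) → MISS  vc=[55, 39, 52]
14: 0x1a7 (blk 52, set 4) → VC-HIT  vc=[55, 39, 60]
15: 0x5a (blk 11, set 3) → MISS  vc=[55, 39, 60, 19]
16: 0x7b (blk 15, set 7) → MISS  vc=[55, 39, 60, 19, 23]
17: 0xb9 (blk 23, set 7) → VC-HIT  vc=[55, 39, 60, 19, 15]
18: 0x7c (blk 15, set 7) → VC-HIT  vc=[55, 39, 60, 19, 23]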